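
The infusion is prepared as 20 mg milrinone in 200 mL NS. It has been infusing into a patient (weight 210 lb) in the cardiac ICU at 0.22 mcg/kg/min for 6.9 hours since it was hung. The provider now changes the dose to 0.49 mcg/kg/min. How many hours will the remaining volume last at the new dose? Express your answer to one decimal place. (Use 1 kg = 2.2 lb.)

Initial rate:
Weight = 210 lb ÷ 2.2 lb/kg = 95.45455 kg
Dose = 0.22 mcg/kg/min × 95.45455 kg = 21 mcg/min
21 mcg/min × 60 min/hr = 1260 mcg/hr
Concentration = 20 mg ÷ 200 mL = 0.1 mg/mL = 100 mcg/mL
Rate = 1260 mcg/hr ÷ 100 mcg/mL = 12.6 mL/hr
Volume infused so far = 12.6 mL/hr × 6.9 hr = 86.94 mL
Volume remaining = 200 − 86.94 = 113.06 mL
New rate:
Dose = 0.49 mcg/kg/min × 95.45455 kg = 46.77273 mcg/min
46.77273 mcg/min × 60 min/hr = 2806.364 mcg/hr
Rate = 2806.364 mcg/hr ÷ 100 mcg/mL = 28.06364 mL/hr
Time remaining = 113.06 mL ÷ 28.06364 mL/hr = 4.028701 hr

4.0 hours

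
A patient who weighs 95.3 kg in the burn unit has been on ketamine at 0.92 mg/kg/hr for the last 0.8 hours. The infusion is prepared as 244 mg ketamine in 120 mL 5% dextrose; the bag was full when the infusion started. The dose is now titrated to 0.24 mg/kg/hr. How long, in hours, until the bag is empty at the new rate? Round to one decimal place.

Initial rate:
Dose = 0.92 mg/kg/hr × 95.3 kg = 87.676 mg/hr
Concentration = 244 mg ÷ 120 mL = 2.033333 mg/mL
Rate = 87.676 mg/hr ÷ 2.033333 mg/mL = 43.11934 mL/hr
Volume infused so far = 43.11934 mL/hr × 0.8 hr = 34.49548 mL
Volume remaining = 120 − 34.49548 = 85.50452 mL
New rate:
Dose = 0.24 mg/kg/hr × 95.3 kg = 22.872 mg/hr
Rate = 22.872 mg/hr ÷ 2.033333 mg/mL = 11.24852 mL/hr
Time remaining = 85.50452 mL ÷ 11.24852 mL/hr = 7.601399 hr

7.6 hours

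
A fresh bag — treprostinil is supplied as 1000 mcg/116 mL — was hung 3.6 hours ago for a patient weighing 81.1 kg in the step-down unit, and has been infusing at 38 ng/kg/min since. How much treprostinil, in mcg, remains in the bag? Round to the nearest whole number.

Dose = 38 ng/kg/min × 81.1 kg = 3081.8 ng/min
3081.8 ng/min × 60 min/hr = 184908 ng/hr
Concentration = 1000 mcg ÷ 116 mL = 8.62069 mcg/mL = 8620.69 ng/mL
Rate = 184908 ng/hr ÷ 8620.69 ng/mL = 21.44933 mL/hr
Volume infused = 21.44933 mL/hr × 3.6 hr = 77.21758 mL
Volume remaining = 116 − 77.21758 = 38.78242 mL
Drug remaining = 38.78242 mL × 8620.69 ng/mL = 334331.2 ng = 334.3312 mcg

334 mcg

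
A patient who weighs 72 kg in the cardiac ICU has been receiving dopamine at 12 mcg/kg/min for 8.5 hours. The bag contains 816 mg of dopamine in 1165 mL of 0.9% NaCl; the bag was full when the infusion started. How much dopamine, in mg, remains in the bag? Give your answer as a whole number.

375 mg

Dose = 12 mcg/kg/min × 72 kg = 864 mcg/min
864 mcg/min × 60 min/hr = 51840 mcg/hr
Concentration = 816 mg ÷ 1165 mL = 0.7004292 mg/mL = 700.4292 mcg/mL
Rate = 51840 mcg/hr ÷ 700.4292 mcg/mL = 74.01176 mL/hr
Volume infused = 74.01176 mL/hr × 8.5 hr = 629.1 mL
Volume remaining = 1165 − 629.1 = 535.9 mL
Drug remaining = 535.9 mL × 700.4292 mcg/mL = 375360 mcg = 375.36 mg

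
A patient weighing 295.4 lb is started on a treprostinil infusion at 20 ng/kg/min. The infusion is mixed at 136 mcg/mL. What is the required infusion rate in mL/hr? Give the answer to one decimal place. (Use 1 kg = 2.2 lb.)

1.2 mL/hr

Weight = 295.4 lb ÷ 2.2 lb/kg = 134.2727 kg
Dose = 20 ng/kg/min × 134.2727 kg = 2685.455 ng/min
2685.455 ng/min × 60 min/hr = 161127.3 ng/hr
Concentration = 136 mcg/mL = 136000 ng/mL
Rate = 161127.3 ng/hr ÷ 136000 ng/mL = 1.184759 mL/hr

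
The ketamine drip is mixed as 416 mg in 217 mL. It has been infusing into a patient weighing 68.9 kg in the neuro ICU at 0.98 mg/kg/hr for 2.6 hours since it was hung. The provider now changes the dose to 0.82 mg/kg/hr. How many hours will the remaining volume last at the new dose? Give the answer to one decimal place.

4.3 hours

Initial rate:
Dose = 0.98 mg/kg/hr × 68.9 kg = 67.522 mg/hr
Concentration = 416 mg ÷ 217 mL = 1.917051 mg/mL
Rate = 67.522 mg/hr ÷ 1.917051 mg/mL = 35.22181 mL/hr
Volume infused so far = 35.22181 mL/hr × 2.6 hr = 91.57671 mL
Volume remaining = 217 − 91.57671 = 125.4233 mL
New rate:
Dose = 0.82 mg/kg/hr × 68.9 kg = 56.498 mg/hr
Rate = 56.498 mg/hr ÷ 1.917051 mg/mL = 29.47131 mL/hr
Time remaining = 125.4233 mL ÷ 29.47131 mL/hr = 4.255775 hr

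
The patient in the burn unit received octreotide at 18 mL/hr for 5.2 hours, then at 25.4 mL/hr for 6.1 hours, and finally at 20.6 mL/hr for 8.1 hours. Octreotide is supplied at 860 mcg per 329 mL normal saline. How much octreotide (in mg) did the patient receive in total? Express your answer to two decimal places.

Concentration = 860 mcg ÷ 329 mL = 2.613982 mcg/mL
Stage 1: 18 mL/hr × 5.2 hr = 93.6 mL → 93.6 mL × 2.613982 mcg/mL = 244.6687 mcg
Stage 2: 25.4 mL/hr × 6.1 hr = 154.94 mL → 154.94 mL × 2.613982 mcg/mL = 405.0103 mcg
Stage 3: 20.6 mL/hr × 8.1 hr = 166.86 mL → 166.86 mL × 2.613982 mcg/mL = 436.169 mcg
Total = 244.6687 + 405.0103 + 436.169 = 1085.848 mcg = 1.085848 mg

1.09 mg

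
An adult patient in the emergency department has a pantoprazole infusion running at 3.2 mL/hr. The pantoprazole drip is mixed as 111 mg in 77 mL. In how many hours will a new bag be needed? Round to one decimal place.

24.1 hours

Duration = 77 mL ÷ 3.2 mL/hr = 24.0625 hr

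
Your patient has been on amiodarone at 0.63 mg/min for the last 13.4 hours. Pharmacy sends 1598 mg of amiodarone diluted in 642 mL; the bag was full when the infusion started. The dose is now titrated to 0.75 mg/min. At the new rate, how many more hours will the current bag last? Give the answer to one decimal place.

24.3 hours

Initial rate:
0.63 mg/min × 60 min/hr = 37.8 mg/hr
Concentration = 1598 mg ÷ 642 mL = 2.489097 mg/mL
Rate = 37.8 mg/hr ÷ 2.489097 mg/mL = 15.18623 mL/hr
Volume infused so far = 15.18623 mL/hr × 13.4 hr = 203.4955 mL
Volume remaining = 642 − 203.4955 = 438.5045 mL
New rate:
0.75 mg/min × 60 min/hr = 45 mg/hr
Rate = 45 mg/hr ÷ 2.489097 mg/mL = 18.07885 mL/hr
Time remaining = 438.5045 mL ÷ 18.07885 mL/hr = 24.25511 hr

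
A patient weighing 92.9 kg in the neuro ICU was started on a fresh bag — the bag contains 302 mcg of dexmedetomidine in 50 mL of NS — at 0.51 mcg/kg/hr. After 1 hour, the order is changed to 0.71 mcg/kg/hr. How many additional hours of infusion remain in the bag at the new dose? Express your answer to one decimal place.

3.9 hours

Initial rate:
Dose = 0.51 mcg/kg/hr × 92.9 kg = 47.379 mcg/hr
Concentration = 302 mcg ÷ 50 mL = 6.04 mcg/mL
Rate = 47.379 mcg/hr ÷ 6.04 mcg/mL = 7.844205 mL/hr
Volume infused so far = 7.844205 mL/hr × 1 hr = 7.844205 mL
Volume remaining = 50 − 7.844205 = 42.15579 mL
New rate:
Dose = 0.71 mcg/kg/hr × 92.9 kg = 65.959 mcg/hr
Rate = 65.959 mcg/hr ÷ 6.04 mcg/mL = 10.92036 mL/hr
Time remaining = 42.15579 mL ÷ 10.92036 mL/hr = 3.860292 hr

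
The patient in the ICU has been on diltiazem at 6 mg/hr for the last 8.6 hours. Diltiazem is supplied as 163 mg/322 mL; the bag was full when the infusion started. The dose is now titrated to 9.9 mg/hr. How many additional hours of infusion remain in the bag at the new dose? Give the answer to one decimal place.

Initial rate:
Concentration = 163 mg ÷ 322 mL = 0.5062112 mg/mL
Rate = 6 mg/hr ÷ 0.5062112 mg/mL = 11.85276 mL/hr
Volume infused so far = 11.85276 mL/hr × 8.6 hr = 101.9337 mL
Volume remaining = 322 − 101.9337 = 220.0663 mL
New rate:
Rate = 9.9 mg/hr ÷ 0.5062112 mg/mL = 19.55706 mL/hr
Time remaining = 220.0663 mL ÷ 19.55706 mL/hr = 11.25253 hr

11.3 hours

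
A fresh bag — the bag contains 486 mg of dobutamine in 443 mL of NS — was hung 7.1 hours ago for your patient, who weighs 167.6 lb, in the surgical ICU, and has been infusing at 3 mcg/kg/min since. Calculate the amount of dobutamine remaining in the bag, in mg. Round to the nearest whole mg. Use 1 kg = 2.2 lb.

Weight = 167.6 lb ÷ 2.2 lb/kg = 76.18182 kg
Dose = 3 mcg/kg/min × 76.18182 kg = 228.5455 mcg/min
228.5455 mcg/min × 60 min/hr = 13712.73 mcg/hr
Concentration = 486 mg ÷ 443 mL = 1.097065 mg/mL = 1097.065 mcg/mL
Rate = 13712.73 mcg/hr ÷ 1097.065 mcg/mL = 12.49946 mL/hr
Volume infused = 12.49946 mL/hr × 7.1 hr = 88.74618 mL
Volume remaining = 443 − 88.74618 = 354.2538 mL
Drug remaining = 354.2538 mL × 1097.065 mcg/mL = 388639.6 mcg = 388.6396 mg

389 mg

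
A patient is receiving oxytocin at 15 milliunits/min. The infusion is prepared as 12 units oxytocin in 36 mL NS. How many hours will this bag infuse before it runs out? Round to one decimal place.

13.3 hours

15 milliunits/min × 60 min/hr = 900 milliunits/hr
Concentration = 12 units ÷ 36 mL = 0.3333333 units/mL = 333.3333 milliunits/mL
Rate = 900 milliunits/hr ÷ 333.3333 milliunits/mL = 2.7 mL/hr
Duration = 36 mL ÷ 2.7 mL/hr = 13.33333 hr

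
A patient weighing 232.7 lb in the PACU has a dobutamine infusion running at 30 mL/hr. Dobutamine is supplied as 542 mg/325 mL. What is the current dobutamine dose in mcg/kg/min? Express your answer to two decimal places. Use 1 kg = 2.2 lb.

7.88 mcg/kg/min

Weight = 232.7 lb ÷ 2.2 lb/kg = 105.7727 kg
Concentration = 542 mg ÷ 325 mL = 1.667692 mg/mL = 1667.692 mcg/mL
Drug rate = 30 mL/hr × 1667.692 mcg/mL = 50030.77 mcg/hr
50030.77 mcg/hr ÷ 60 min/hr = 833.8462 mcg/min
833.8462 mcg/min ÷ 105.7727 kg = 7.883376 mcg/kg/min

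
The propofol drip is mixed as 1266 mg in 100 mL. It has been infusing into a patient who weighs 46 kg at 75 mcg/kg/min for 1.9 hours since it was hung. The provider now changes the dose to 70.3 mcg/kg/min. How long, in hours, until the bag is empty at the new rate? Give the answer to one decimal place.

Initial rate:
Dose = 75 mcg/kg/min × 46 kg = 3450 mcg/min
3450 mcg/min × 60 min/hr = 207000 mcg/hr
Concentration = 1266 mg ÷ 100 mL = 12.66 mg/mL = 12660 mcg/mL
Rate = 207000 mcg/hr ÷ 12660 mcg/mL = 16.35071 mL/hr
Volume infused so far = 16.35071 mL/hr × 1.9 hr = 31.06635 mL
Volume remaining = 100 − 31.06635 = 68.93365 mL
New rate:
Dose = 70.3 mcg/kg/min × 46 kg = 3233.8 mcg/min
3233.8 mcg/min × 60 min/hr = 194028 mcg/hr
Rate = 194028 mcg/hr ÷ 12660 mcg/mL = 15.32607 mL/hr
Time remaining = 68.93365 mL ÷ 15.32607 mL/hr = 4.497804 hr

4.5 hours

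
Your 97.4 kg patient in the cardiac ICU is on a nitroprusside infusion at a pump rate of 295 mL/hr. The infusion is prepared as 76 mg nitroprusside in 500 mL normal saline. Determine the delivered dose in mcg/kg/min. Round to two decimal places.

7.67 mcg/kg/min

Concentration = 76 mg ÷ 500 mL = 0.152 mg/mL = 152 mcg/mL
Drug rate = 295 mL/hr × 152 mcg/mL = 44840 mcg/hr
44840 mcg/hr ÷ 60 min/hr = 747.3333 mcg/min
747.3333 mcg/min ÷ 97.4 kg = 7.672827 mcg/kg/min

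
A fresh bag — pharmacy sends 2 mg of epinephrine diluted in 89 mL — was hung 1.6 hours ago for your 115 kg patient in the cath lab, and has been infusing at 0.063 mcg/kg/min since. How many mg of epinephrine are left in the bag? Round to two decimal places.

Dose = 0.063 mcg/kg/min × 115 kg = 7.245 mcg/min
7.245 mcg/min × 60 min/hr = 434.7 mcg/hr
Concentration = 2 mg ÷ 89 mL = 0.02247191 mg/mL = 22.47191 mcg/mL
Rate = 434.7 mcg/hr ÷ 22.47191 mcg/mL = 19.34415 mL/hr
Volume infused = 19.34415 mL/hr × 1.6 hr = 30.95064 mL
Volume remaining = 89 − 30.95064 = 58.04936 mL
Drug remaining = 58.04936 mL × 22.47191 mcg/mL = 1304.48 mcg = 1.30448 mg

1.30 mg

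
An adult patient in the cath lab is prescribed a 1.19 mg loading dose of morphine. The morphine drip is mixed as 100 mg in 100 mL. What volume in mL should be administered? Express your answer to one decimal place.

1.2 mL

Concentration = 100 mg ÷ 100 mL = 1 mg/mL
Volume = 1.19 mg ÷ 1 mg/mL = 1.19 mL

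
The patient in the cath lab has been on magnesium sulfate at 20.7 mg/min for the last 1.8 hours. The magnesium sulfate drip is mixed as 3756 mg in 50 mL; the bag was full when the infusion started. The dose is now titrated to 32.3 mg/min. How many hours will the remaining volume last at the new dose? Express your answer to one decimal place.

Initial rate:
20.7 mg/min × 60 min/hr = 1242 mg/hr
Concentration = 3756 mg ÷ 50 mL = 75.12 mg/mL
Rate = 1242 mg/hr ÷ 75.12 mg/mL = 16.53355 mL/hr
Volume infused so far = 16.53355 mL/hr × 1.8 hr = 29.76038 mL
Volume remaining = 50 − 29.76038 = 20.23962 mL
New rate:
32.3 mg/min × 60 min/hr = 1938 mg/hr
Rate = 1938 mg/hr ÷ 75.12 mg/mL = 25.79872 mL/hr
Time remaining = 20.23962 mL ÷ 25.79872 mL/hr = 0.7845201 hr

0.8 hours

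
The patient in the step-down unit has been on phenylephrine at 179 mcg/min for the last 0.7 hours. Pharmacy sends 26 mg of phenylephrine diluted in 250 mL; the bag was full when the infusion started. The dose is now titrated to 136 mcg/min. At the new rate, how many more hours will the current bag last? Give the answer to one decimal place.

Initial rate:
179 mcg/min × 60 min/hr = 10740 mcg/hr
Concentration = 26 mg ÷ 250 mL = 0.104 mg/mL = 104 mcg/mL
Rate = 10740 mcg/hr ÷ 104 mcg/mL = 103.2692 mL/hr
Volume infused so far = 103.2692 mL/hr × 0.7 hr = 72.28846 mL
Volume remaining = 250 − 72.28846 = 177.7115 mL
New rate:
136 mcg/min × 60 min/hr = 8160 mcg/hr
Rate = 8160 mcg/hr ÷ 104 mcg/mL = 78.46154 mL/hr
Time remaining = 177.7115 mL ÷ 78.46154 mL/hr = 2.264951 hr

2.3 hours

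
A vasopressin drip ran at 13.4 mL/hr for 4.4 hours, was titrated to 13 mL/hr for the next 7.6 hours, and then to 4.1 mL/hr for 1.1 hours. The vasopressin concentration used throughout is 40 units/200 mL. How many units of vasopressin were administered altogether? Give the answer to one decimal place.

32.5 units

Concentration = 40 units ÷ 200 mL = 0.2 units/mL
Stage 1: 13.4 mL/hr × 4.4 hr = 58.96 mL → 58.96 mL × 0.2 units/mL = 11.792 units
Stage 2: 13 mL/hr × 7.6 hr = 98.8 mL → 98.8 mL × 0.2 units/mL = 19.76 units
Stage 3: 4.1 mL/hr × 1.1 hr = 4.51 mL → 4.51 mL × 0.2 units/mL = 0.902 units
Total = 11.792 + 19.76 + 0.902 = 32.454 units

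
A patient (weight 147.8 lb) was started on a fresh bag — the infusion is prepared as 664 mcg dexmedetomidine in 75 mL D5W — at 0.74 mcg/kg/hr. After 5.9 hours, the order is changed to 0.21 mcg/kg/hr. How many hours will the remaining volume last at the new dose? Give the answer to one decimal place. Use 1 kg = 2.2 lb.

26.3 hours

Initial rate:
Weight = 147.8 lb ÷ 2.2 lb/kg = 67.18182 kg
Dose = 0.74 mcg/kg/hr × 67.18182 kg = 49.71455 mcg/hr
Concentration = 664 mcg ÷ 75 mL = 8.853333 mcg/mL
Rate = 49.71455 mcg/hr ÷ 8.853333 mcg/mL = 5.615348 mL/hr
Volume infused so far = 5.615348 mL/hr × 5.9 hr = 33.13055 mL
Volume remaining = 75 − 33.13055 = 41.86945 mL
New rate:
Dose = 0.21 mcg/kg/hr × 67.18182 kg = 14.10818 mcg/hr
Rate = 14.10818 mcg/hr ÷ 8.853333 mcg/mL = 1.593545 mL/hr
Time remaining = 41.86945 mL ÷ 1.593545 mL/hr = 26.27441 hr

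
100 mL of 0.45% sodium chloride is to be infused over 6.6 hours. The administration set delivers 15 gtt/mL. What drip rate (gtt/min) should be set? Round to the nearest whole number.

4 gtt/min

100 mL ÷ (6.6 hr × 60 = 396 min) = 0.2525253 mL/min
0.2525253 mL/min × 15 gtt/mL = 3.787879 gtt/min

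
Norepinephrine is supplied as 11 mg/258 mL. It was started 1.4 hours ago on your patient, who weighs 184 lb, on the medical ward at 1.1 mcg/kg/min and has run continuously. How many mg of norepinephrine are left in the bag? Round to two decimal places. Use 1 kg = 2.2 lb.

Weight = 184 lb ÷ 2.2 lb/kg = 83.63636 kg
Dose = 1.1 mcg/kg/min × 83.63636 kg = 92 mcg/min
92 mcg/min × 60 min/hr = 5520 mcg/hr
Concentration = 11 mg ÷ 258 mL = 0.04263566 mg/mL = 42.63566 mcg/mL
Rate = 5520 mcg/hr ÷ 42.63566 mcg/mL = 129.4691 mL/hr
Volume infused = 129.4691 mL/hr × 1.4 hr = 181.2567 mL
Volume remaining = 258 − 181.2567 = 76.74327 mL
Drug remaining = 76.74327 mL × 42.63566 mcg/mL = 3272 mcg = 3.272 mg

3.27 mg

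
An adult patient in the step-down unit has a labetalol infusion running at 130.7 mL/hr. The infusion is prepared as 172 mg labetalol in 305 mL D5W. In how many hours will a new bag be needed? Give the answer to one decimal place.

2.3 hours

Duration = 305 mL ÷ 130.7 mL/hr = 2.333588 hr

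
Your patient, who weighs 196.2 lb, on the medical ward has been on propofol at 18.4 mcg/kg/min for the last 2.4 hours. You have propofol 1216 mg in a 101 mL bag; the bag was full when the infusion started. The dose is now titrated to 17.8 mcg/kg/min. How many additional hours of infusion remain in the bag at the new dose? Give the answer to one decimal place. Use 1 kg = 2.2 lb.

10.3 hours

Initial rate:
Weight = 196.2 lb ÷ 2.2 lb/kg = 89.18182 kg
Dose = 18.4 mcg/kg/min × 89.18182 kg = 1640.945 mcg/min
1640.945 mcg/min × 60 min/hr = 98456.73 mcg/hr
Concentration = 1216 mg ÷ 101 mL = 12.0396 mg/mL = 12039.6 mcg/mL
Rate = 98456.73 mcg/hr ÷ 12039.6 mcg/mL = 8.177738 mL/hr
Volume infused so far = 8.177738 mL/hr × 2.4 hr = 19.62657 mL
Volume remaining = 101 − 19.62657 = 81.37343 mL
New rate:
Dose = 17.8 mcg/kg/min × 89.18182 kg = 1587.436 mcg/min
1587.436 mcg/min × 60 min/hr = 95246.18 mcg/hr
Rate = 95246.18 mcg/hr ÷ 12039.6 mcg/mL = 7.911073 mL/hr
Time remaining = 81.37343 mL ÷ 7.911073 mL/hr = 10.28602 hr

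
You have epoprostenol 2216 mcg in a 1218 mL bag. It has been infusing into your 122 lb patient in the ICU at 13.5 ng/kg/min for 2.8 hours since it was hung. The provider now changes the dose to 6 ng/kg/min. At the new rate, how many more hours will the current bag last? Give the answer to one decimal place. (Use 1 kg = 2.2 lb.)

Initial rate:
Weight = 122 lb ÷ 2.2 lb/kg = 55.45455 kg
Dose = 13.5 ng/kg/min × 55.45455 kg = 748.6364 ng/min
748.6364 ng/min × 60 min/hr = 44918.18 ng/hr
Concentration = 2216 mcg ÷ 1218 mL = 1.819376 mcg/mL = 1819.376 ng/mL
Rate = 44918.18 ng/hr ÷ 1819.376 ng/mL = 24.68878 mL/hr
Volume infused so far = 24.68878 mL/hr × 2.8 hr = 69.1286 mL
Volume remaining = 1218 − 69.1286 = 1148.871 mL
New rate:
Dose = 6 ng/kg/min × 55.45455 kg = 332.7273 ng/min
332.7273 ng/min × 60 min/hr = 19963.64 ng/hr
Rate = 19963.64 ng/hr ÷ 1819.376 ng/mL = 10.97279 mL/hr
Time remaining = 1148.871 mL ÷ 10.97279 mL/hr = 104.7018 hr

104.7 hours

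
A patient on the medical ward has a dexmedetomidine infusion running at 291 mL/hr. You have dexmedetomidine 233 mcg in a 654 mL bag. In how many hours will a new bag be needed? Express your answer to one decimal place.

2.2 hours

Duration = 654 mL ÷ 291 mL/hr = 2.247423 hr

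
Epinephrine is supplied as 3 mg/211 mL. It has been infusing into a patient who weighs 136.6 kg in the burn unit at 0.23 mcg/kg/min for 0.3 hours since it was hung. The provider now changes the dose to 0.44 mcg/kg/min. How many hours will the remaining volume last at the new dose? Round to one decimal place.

Initial rate:
Dose = 0.23 mcg/kg/min × 136.6 kg = 31.418 mcg/min
31.418 mcg/min × 60 min/hr = 1885.08 mcg/hr
Concentration = 3 mg ÷ 211 mL = 0.01421801 mg/mL = 14.21801 mcg/mL
Rate = 1885.08 mcg/hr ÷ 14.21801 mcg/mL = 132.584 mL/hr
Volume infused so far = 132.584 mL/hr × 0.3 hr = 39.77519 mL
Volume remaining = 211 − 39.77519 = 171.2248 mL
New rate:
Dose = 0.44 mcg/kg/min × 136.6 kg = 60.104 mcg/min
60.104 mcg/min × 60 min/hr = 3606.24 mcg/hr
Rate = 3606.24 mcg/hr ÷ 14.21801 mcg/mL = 253.6389 mL/hr
Time remaining = 171.2248 mL ÷ 253.6389 mL/hr = 0.6750732 hr

0.7 hours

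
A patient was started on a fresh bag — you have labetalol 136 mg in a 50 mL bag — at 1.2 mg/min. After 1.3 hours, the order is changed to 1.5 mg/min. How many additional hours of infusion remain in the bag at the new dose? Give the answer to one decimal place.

0.5 hours

Initial rate:
1.2 mg/min × 60 min/hr = 72 mg/hr
Concentration = 136 mg ÷ 50 mL = 2.72 mg/mL
Rate = 72 mg/hr ÷ 2.72 mg/mL = 26.47059 mL/hr
Volume infused so far = 26.47059 mL/hr × 1.3 hr = 34.41176 mL
Volume remaining = 50 − 34.41176 = 15.58824 mL
New rate:
1.5 mg/min × 60 min/hr = 90 mg/hr
Rate = 90 mg/hr ÷ 2.72 mg/mL = 33.08824 mL/hr
Time remaining = 15.58824 mL ÷ 33.08824 mL/hr = 0.4711111 hr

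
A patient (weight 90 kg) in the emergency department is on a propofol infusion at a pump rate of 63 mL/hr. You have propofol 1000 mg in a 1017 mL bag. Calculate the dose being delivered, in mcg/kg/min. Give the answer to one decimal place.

11.5 mcg/kg/min

Concentration = 1000 mg ÷ 1017 mL = 0.9832842 mg/mL = 983.2842 mcg/mL
Drug rate = 63 mL/hr × 983.2842 mcg/mL = 61946.9 mcg/hr
61946.9 mcg/hr ÷ 60 min/hr = 1032.448 mcg/min
1032.448 mcg/min ÷ 90 kg = 11.47165 mcg/kg/min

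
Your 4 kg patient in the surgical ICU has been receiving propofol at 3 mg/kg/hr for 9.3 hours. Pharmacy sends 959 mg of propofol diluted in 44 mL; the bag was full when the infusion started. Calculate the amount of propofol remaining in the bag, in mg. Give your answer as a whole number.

847 mg

Dose = 3 mg/kg/hr × 4 kg = 12 mg/hr
Concentration = 959 mg ÷ 44 mL = 21.79545 mg/mL
Rate = 12 mg/hr ÷ 21.79545 mg/mL = 0.5505735 mL/hr
Volume infused = 0.5505735 mL/hr × 9.3 hr = 5.120334 mL
Volume remaining = 44 − 5.120334 = 38.87967 mL
Drug remaining = 38.87967 mL × 21.79545 mg/mL = 847.4 mg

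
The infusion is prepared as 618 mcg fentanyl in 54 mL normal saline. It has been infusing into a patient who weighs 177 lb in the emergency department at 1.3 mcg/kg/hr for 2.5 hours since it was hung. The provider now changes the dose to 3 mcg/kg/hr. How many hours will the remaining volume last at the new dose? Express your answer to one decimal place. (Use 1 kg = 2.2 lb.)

1.5 hours

Initial rate:
Weight = 177 lb ÷ 2.2 lb/kg = 80.45455 kg
Dose = 1.3 mcg/kg/hr × 80.45455 kg = 104.5909 mcg/hr
Concentration = 618 mcg ÷ 54 mL = 11.44444 mcg/mL
Rate = 104.5909 mcg/hr ÷ 11.44444 mcg/mL = 9.139011 mL/hr
Volume infused so far = 9.139011 mL/hr × 2.5 hr = 22.84753 mL
Volume remaining = 54 − 22.84753 = 31.15247 mL
New rate:
Dose = 3 mcg/kg/hr × 80.45455 kg = 241.3636 mcg/hr
Rate = 241.3636 mcg/hr ÷ 11.44444 mcg/mL = 21.09003 mL/hr
Time remaining = 31.15247 mL ÷ 21.09003 mL/hr = 1.477119 hr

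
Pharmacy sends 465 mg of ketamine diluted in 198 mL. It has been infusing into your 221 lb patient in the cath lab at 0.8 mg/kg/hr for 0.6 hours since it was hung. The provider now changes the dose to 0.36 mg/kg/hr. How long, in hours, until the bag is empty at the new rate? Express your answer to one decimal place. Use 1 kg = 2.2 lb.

Initial rate:
Weight = 221 lb ÷ 2.2 lb/kg = 100.4545 kg
Dose = 0.8 mg/kg/hr × 100.4545 kg = 80.36364 mg/hr
Concentration = 465 mg ÷ 198 mL = 2.348485 mg/mL
Rate = 80.36364 mg/hr ÷ 2.348485 mg/mL = 34.21935 mL/hr
Volume infused so far = 34.21935 mL/hr × 0.6 hr = 20.53161 mL
Volume remaining = 198 − 20.53161 = 177.4684 mL
New rate:
Dose = 0.36 mg/kg/hr × 100.4545 kg = 36.16364 mg/hr
Rate = 36.16364 mg/hr ÷ 2.348485 mg/mL = 15.39871 mL/hr
Time remaining = 177.4684 mL ÷ 15.39871 mL/hr = 11.52489 hr

11.5 hours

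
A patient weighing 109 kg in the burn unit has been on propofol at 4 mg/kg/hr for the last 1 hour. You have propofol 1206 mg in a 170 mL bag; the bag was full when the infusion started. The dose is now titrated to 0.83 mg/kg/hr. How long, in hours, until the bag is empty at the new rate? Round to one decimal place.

Initial rate:
Dose = 4 mg/kg/hr × 109 kg = 436 mg/hr
Concentration = 1206 mg ÷ 170 mL = 7.094118 mg/mL
Rate = 436 mg/hr ÷ 7.094118 mg/mL = 61.45937 mL/hr
Volume infused so far = 61.45937 mL/hr × 1 hr = 61.45937 mL
Volume remaining = 170 − 61.45937 = 108.5406 mL
New rate:
Dose = 0.83 mg/kg/hr × 109 kg = 90.47 mg/hr
Rate = 90.47 mg/hr ÷ 7.094118 mg/mL = 12.75282 mL/hr
Time remaining = 108.5406 mL ÷ 12.75282 mL/hr = 8.511109 hr

8.5 hours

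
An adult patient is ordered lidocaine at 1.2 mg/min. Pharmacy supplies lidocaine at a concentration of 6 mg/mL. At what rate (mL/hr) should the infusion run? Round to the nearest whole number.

12 mL/hr

1.2 mg/min × 60 min/hr = 72 mg/hr
Rate = 72 mg/hr ÷ 6 mg/mL = 12 mL/hr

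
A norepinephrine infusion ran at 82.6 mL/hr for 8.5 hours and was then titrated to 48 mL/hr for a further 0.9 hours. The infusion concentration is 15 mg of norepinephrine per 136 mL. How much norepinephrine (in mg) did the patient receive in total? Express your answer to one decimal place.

Concentration = 15 mg ÷ 136 mL = 0.1102941 mg/mL
Stage 1: 82.6 mL/hr × 8.5 hr = 702.1 mL → 702.1 mL × 0.1102941 mg/mL = 77.4375 mg
Stage 2: 48 mL/hr × 0.9 hr = 43.2 mL → 43.2 mL × 0.1102941 mg/mL = 4.764706 mg
Total = 77.4375 + 4.764706 = 82.20221 mg

82.2 mg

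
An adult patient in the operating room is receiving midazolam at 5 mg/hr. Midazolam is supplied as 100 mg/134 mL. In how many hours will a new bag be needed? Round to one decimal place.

Concentration = 100 mg ÷ 134 mL = 0.7462687 mg/mL
Rate = 5 mg/hr ÷ 0.7462687 mg/mL = 6.7 mL/hr
Duration = 134 mL ÷ 6.7 mL/hr = 20 hr

20.0 hours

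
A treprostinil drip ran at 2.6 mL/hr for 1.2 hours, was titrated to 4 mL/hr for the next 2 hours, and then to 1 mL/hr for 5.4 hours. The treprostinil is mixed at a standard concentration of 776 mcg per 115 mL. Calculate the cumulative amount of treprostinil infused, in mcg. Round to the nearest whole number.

111 mcg

Concentration = 776 mcg ÷ 115 mL = 6.747826 mcg/mL
Stage 1: 2.6 mL/hr × 1.2 hr = 3.12 mL → 3.12 mL × 6.747826 mcg/mL = 21.05322 mcg
Stage 2: 4 mL/hr × 2 hr = 8 mL → 8 mL × 6.747826 mcg/mL = 53.98261 mcg
Stage 3: 1 mL/hr × 5.4 hr = 5.4 mL → 5.4 mL × 6.747826 mcg/mL = 36.43826 mcg
Total = 21.05322 + 53.98261 + 36.43826 = 111.4741 mcg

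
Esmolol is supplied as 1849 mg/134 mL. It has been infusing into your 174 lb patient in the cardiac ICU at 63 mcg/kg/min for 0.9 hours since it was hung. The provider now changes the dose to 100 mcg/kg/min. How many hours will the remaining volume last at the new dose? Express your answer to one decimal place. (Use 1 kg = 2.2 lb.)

3.3 hours

Initial rate:
Weight = 174 lb ÷ 2.2 lb/kg = 79.09091 kg
Dose = 63 mcg/kg/min × 79.09091 kg = 4982.727 mcg/min
4982.727 mcg/min × 60 min/hr = 298963.6 mcg/hr
Concentration = 1849 mg ÷ 134 mL = 13.79851 mg/mL = 13798.51 mcg/mL
Rate = 298963.6 mcg/hr ÷ 13798.51 mcg/mL = 21.66637 mL/hr
Volume infused so far = 21.66637 mL/hr × 0.9 hr = 19.49974 mL
Volume remaining = 134 − 19.49974 = 114.5003 mL
New rate:
Dose = 100 mcg/kg/min × 79.09091 kg = 7909.091 mcg/min
7909.091 mcg/min × 60 min/hr = 474545.5 mcg/hr
Rate = 474545.5 mcg/hr ÷ 13798.51 mcg/mL = 34.39107 mL/hr
Time remaining = 114.5003 mL ÷ 34.39107 mL/hr = 3.32936 hr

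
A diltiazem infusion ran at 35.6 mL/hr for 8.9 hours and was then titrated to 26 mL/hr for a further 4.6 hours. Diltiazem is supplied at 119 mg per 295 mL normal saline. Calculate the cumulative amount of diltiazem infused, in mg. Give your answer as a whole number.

176 mg

Concentration = 119 mg ÷ 295 mL = 0.4033898 mg/mL
Stage 1: 35.6 mL/hr × 8.9 hr = 316.84 mL → 316.84 mL × 0.4033898 mg/mL = 127.81 mg
Stage 2: 26 mL/hr × 4.6 hr = 119.6 mL → 119.6 mL × 0.4033898 mg/mL = 48.24542 mg
Total = 127.81 + 48.24542 = 176.0555 mg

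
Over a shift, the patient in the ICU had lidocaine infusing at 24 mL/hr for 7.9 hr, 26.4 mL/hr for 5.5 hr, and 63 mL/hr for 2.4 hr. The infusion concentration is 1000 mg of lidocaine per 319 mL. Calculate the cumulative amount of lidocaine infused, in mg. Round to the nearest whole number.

1524 mg

Concentration = 1000 mg ÷ 319 mL = 3.134796 mg/mL
Stage 1: 24 mL/hr × 7.9 hr = 189.6 mL → 189.6 mL × 3.134796 mg/mL = 594.3574 mg
Stage 2: 26.4 mL/hr × 5.5 hr = 145.2 mL → 145.2 mL × 3.134796 mg/mL = 455.1724 mg
Stage 3: 63 mL/hr × 2.4 hr = 151.2 mL → 151.2 mL × 3.134796 mg/mL = 473.9812 mg
Total = 594.3574 + 455.1724 + 473.9812 = 1523.511 mg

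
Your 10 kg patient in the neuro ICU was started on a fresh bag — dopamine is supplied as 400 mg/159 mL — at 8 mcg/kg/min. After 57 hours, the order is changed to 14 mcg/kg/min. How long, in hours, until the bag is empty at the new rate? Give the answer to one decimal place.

Initial rate:
Dose = 8 mcg/kg/min × 10 kg = 80 mcg/min
80 mcg/min × 60 min/hr = 4800 mcg/hr
Concentration = 400 mg ÷ 159 mL = 2.515723 mg/mL = 2515.723 mcg/mL
Rate = 4800 mcg/hr ÷ 2515.723 mcg/mL = 1.908 mL/hr
Volume infused so far = 1.908 mL/hr × 57 hr = 108.756 mL
Volume remaining = 159 − 108.756 = 50.244 mL
New rate:
Dose = 14 mcg/kg/min × 10 kg = 140 mcg/min
140 mcg/min × 60 min/hr = 8400 mcg/hr
Rate = 8400 mcg/hr ÷ 2515.723 mcg/mL = 3.339 mL/hr
Time remaining = 50.244 mL ÷ 3.339 mL/hr = 15.04762 hr

15.0 hours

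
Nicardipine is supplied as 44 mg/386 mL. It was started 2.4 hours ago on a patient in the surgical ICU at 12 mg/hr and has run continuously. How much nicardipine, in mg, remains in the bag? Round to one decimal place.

Concentration = 44 mg ÷ 386 mL = 0.1139896 mg/mL
Rate = 12 mg/hr ÷ 0.1139896 mg/mL = 105.2727 mL/hr
Volume infused = 105.2727 mL/hr × 2.4 hr = 252.6545 mL
Volume remaining = 386 − 252.6545 = 133.3455 mL
Drug remaining = 133.3455 mL × 0.1139896 mg/mL = 15.2 mg

15.2 mg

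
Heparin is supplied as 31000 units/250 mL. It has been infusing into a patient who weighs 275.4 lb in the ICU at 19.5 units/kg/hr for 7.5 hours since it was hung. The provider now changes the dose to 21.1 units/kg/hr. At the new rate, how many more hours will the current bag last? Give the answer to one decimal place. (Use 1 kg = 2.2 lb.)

4.8 hours

Initial rate:
Weight = 275.4 lb ÷ 2.2 lb/kg = 125.1818 kg
Dose = 19.5 units/kg/hr × 125.1818 kg = 2441.045 units/hr
Concentration = 31000 units ÷ 250 mL = 124 units/mL
Rate = 2441.045 units/hr ÷ 124 units/mL = 19.68585 mL/hr
Volume infused so far = 19.68585 mL/hr × 7.5 hr = 147.6439 mL
Volume remaining = 250 − 147.6439 = 102.3561 mL
New rate:
Dose = 21.1 units/kg/hr × 125.1818 kg = 2641.336 units/hr
Rate = 2641.336 units/hr ÷ 124 units/mL = 21.3011 mL/hr
Time remaining = 102.3561 mL ÷ 21.3011 mL/hr = 4.805204 hr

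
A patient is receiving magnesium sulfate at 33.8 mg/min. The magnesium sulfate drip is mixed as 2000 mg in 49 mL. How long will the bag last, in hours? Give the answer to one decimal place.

1.0 hours

33.8 mg/min × 60 min/hr = 2028 mg/hr
Concentration = 2000 mg ÷ 49 mL = 40.81633 mg/mL
Rate = 2028 mg/hr ÷ 40.81633 mg/mL = 49.686 mL/hr
Duration = 49 mL ÷ 49.686 mL/hr = 0.9861933 hr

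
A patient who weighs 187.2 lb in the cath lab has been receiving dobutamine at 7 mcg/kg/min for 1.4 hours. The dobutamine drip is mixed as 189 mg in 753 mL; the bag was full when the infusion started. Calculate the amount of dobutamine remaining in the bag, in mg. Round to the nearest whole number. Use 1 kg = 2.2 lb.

Weight = 187.2 lb ÷ 2.2 lb/kg = 85.09091 kg
Dose = 7 mcg/kg/min × 85.09091 kg = 595.6364 mcg/min
595.6364 mcg/min × 60 min/hr = 35738.18 mcg/hr
Concentration = 189 mg ÷ 753 mL = 0.250996 mg/mL = 250.996 mcg/mL
Rate = 35738.18 mcg/hr ÷ 250.996 mcg/mL = 142.3855 mL/hr
Volume infused = 142.3855 mL/hr × 1.4 hr = 199.3396 mL
Volume remaining = 753 − 199.3396 = 553.6604 mL
Drug remaining = 553.6604 mL × 250.996 mcg/mL = 138966.5 mcg = 138.9665 mg

139 mg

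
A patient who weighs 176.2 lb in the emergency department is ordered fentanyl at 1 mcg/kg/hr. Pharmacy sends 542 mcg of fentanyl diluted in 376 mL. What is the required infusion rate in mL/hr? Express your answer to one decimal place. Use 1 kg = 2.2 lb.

Weight = 176.2 lb ÷ 2.2 lb/kg = 80.09091 kg
Dose = 1 mcg/kg/hr × 80.09091 kg = 80.09091 mcg/hr
Concentration = 542 mcg ÷ 376 mL = 1.441489 mcg/mL
Rate = 80.09091 mcg/hr ÷ 1.441489 mcg/mL = 55.56122 mL/hr

55.6 mL/hr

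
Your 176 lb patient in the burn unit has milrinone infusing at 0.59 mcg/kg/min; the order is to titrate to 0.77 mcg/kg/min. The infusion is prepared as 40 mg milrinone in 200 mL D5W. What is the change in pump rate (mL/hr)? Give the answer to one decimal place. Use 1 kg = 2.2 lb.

At the current dose:
Weight = 176 lb ÷ 2.2 lb/kg = 80 kg
Dose = 0.59 mcg/kg/min × 80 kg = 47.2 mcg/min
47.2 mcg/min × 60 min/hr = 2832 mcg/hr
Concentration = 40 mg ÷ 200 mL = 0.2 mg/mL = 200 mcg/mL
Rate = 2832 mcg/hr ÷ 200 mcg/mL = 14.16 mL/hr
At the new dose:
Dose = 0.77 mcg/kg/min × 80 kg = 61.6 mcg/min
61.6 mcg/min × 60 min/hr = 3696 mcg/hr
Rate = 3696 mcg/hr ÷ 200 mcg/mL = 18.48 mL/hr
Change = 18.48 − 14.16 = 4.32 mL/hr → 4.32 mL/hr increase

4.3 mL/hr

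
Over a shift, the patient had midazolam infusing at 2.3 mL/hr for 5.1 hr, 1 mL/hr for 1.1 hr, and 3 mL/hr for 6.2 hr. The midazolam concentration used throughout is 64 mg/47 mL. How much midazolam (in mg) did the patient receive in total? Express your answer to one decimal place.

Concentration = 64 mg ÷ 47 mL = 1.361702 mg/mL
Stage 1: 2.3 mL/hr × 5.1 hr = 11.73 mL → 11.73 mL × 1.361702 mg/mL = 15.97277 mg
Stage 2: 1 mL/hr × 1.1 hr = 1.1 mL → 1.1 mL × 1.361702 mg/mL = 1.497872 mg
Stage 3: 3 mL/hr × 6.2 hr = 18.6 mL → 18.6 mL × 1.361702 mg/mL = 25.32766 mg
Total = 15.97277 + 1.497872 + 25.32766 = 42.7983 mg

42.8 mg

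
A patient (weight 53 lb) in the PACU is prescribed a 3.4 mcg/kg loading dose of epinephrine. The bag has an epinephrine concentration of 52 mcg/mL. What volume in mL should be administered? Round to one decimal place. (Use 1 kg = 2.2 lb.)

Weight = 53 lb ÷ 2.2 lb/kg = 24.09091 kg
Dose = 3.4 mcg/kg × 24.09091 kg = 81.90909 mcg
Volume = 81.90909 mcg ÷ 52 mcg/mL = 1.575175 mL

1.6 mL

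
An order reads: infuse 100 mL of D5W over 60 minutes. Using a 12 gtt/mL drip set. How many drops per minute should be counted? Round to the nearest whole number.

20 gtt/min

100 mL ÷ (60 min) = 1.666667 mL/min
1.666667 mL/min × 12 gtt/mL = 20 gtt/min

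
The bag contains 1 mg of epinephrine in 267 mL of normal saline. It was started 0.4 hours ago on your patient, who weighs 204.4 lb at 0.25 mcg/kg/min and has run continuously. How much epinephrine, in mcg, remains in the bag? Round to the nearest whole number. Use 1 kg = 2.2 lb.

443 mcg

Weight = 204.4 lb ÷ 2.2 lb/kg = 92.90909 kg
Dose = 0.25 mcg/kg/min × 92.90909 kg = 23.22727 mcg/min
23.22727 mcg/min × 60 min/hr = 1393.636 mcg/hr
Concentration = 1 mg ÷ 267 mL = 0.003745318 mg/mL = 3.745318 mcg/mL
Rate = 1393.636 mcg/hr ÷ 3.745318 mcg/mL = 372.1009 mL/hr
Volume infused = 372.1009 mL/hr × 0.4 hr = 148.8404 mL
Volume remaining = 267 − 148.8404 = 118.1596 mL
Drug remaining = 118.1596 mL × 3.745318 mcg/mL = 442.5455 mcg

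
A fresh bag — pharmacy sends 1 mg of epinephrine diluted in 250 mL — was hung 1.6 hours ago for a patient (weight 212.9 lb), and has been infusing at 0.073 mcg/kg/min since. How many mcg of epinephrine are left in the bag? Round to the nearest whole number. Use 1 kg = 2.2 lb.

322 mcg

Weight = 212.9 lb ÷ 2.2 lb/kg = 96.77273 kg
Dose = 0.073 mcg/kg/min × 96.77273 kg = 7.064409 mcg/min
7.064409 mcg/min × 60 min/hr = 423.8645 mcg/hr
Concentration = 1 mg ÷ 250 mL = 0.004 mg/mL = 4 mcg/mL
Rate = 423.8645 mcg/hr ÷ 4 mcg/mL = 105.9661 mL/hr
Volume infused = 105.9661 mL/hr × 1.6 hr = 169.5458 mL
Volume remaining = 250 − 169.5458 = 80.45418 mL
Drug remaining = 80.45418 mL × 4 mcg/mL = 321.8167 mcg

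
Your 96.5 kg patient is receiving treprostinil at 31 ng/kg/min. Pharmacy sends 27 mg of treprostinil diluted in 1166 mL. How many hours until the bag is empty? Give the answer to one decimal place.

Dose = 31 ng/kg/min × 96.5 kg = 2991.5 ng/min
2991.5 ng/min × 60 min/hr = 179490 ng/hr
Concentration = 27 mg ÷ 1166 mL = 0.02315609 mg/mL = 23156.09 ng/mL
Rate = 179490 ng/hr ÷ 23156.09 ng/mL = 7.751309 mL/hr
Duration = 1166 mL ÷ 7.751309 mL/hr = 150.4262 hr

150.4 hours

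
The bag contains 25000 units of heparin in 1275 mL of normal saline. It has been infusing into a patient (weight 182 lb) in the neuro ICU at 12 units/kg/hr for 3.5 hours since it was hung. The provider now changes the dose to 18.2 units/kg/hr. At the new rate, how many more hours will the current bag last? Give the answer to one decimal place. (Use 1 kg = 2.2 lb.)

Initial rate:
Weight = 182 lb ÷ 2.2 lb/kg = 82.72727 kg
Dose = 12 units/kg/hr × 82.72727 kg = 992.7273 units/hr
Concentration = 25000 units ÷ 1275 mL = 19.60784 units/mL
Rate = 992.7273 units/hr ÷ 19.60784 units/mL = 50.62909 mL/hr
Volume infused so far = 50.62909 mL/hr × 3.5 hr = 177.2018 mL
Volume remaining = 1275 − 177.2018 = 1097.798 mL
New rate:
Dose = 18.2 units/kg/hr × 82.72727 kg = 1505.636 units/hr
Rate = 1505.636 units/hr ÷ 19.60784 units/mL = 76.78745 mL/hr
Time remaining = 1097.798 mL ÷ 76.78745 mL/hr = 14.29658 hr

14.3 hours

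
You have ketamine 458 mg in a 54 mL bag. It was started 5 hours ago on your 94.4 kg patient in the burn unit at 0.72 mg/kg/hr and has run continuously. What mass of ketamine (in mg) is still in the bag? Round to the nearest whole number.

118 mg

Dose = 0.72 mg/kg/hr × 94.4 kg = 67.968 mg/hr
Concentration = 458 mg ÷ 54 mL = 8.481481 mg/mL
Rate = 67.968 mg/hr ÷ 8.481481 mg/mL = 8.013694 mL/hr
Volume infused = 8.013694 mL/hr × 5 hr = 40.06847 mL
Volume remaining = 54 − 40.06847 = 13.93153 mL
Drug remaining = 13.93153 mL × 8.481481 mg/mL = 118.16 mg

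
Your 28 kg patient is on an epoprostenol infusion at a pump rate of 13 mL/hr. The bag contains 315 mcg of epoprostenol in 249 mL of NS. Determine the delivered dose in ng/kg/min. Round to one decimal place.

Concentration = 315 mcg ÷ 249 mL = 1.26506 mcg/mL = 1265.06 ng/mL
Drug rate = 13 mL/hr × 1265.06 ng/mL = 16445.78 ng/hr
16445.78 ng/hr ÷ 60 min/hr = 274.0964 ng/min
274.0964 ng/min ÷ 28 kg = 9.789157 ng/kg/min

9.8 ng/kg/min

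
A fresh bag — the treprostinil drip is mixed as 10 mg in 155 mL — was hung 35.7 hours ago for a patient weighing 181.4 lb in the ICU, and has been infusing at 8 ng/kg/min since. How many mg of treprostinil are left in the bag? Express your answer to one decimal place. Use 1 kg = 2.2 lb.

8.6 mg

Weight = 181.4 lb ÷ 2.2 lb/kg = 82.45455 kg
Dose = 8 ng/kg/min × 82.45455 kg = 659.6364 ng/min
659.6364 ng/min × 60 min/hr = 39578.18 ng/hr
Concentration = 10 mg ÷ 155 mL = 0.06451613 mg/mL = 64516.13 ng/mL
Rate = 39578.18 ng/hr ÷ 64516.13 ng/mL = 0.6134618 mL/hr
Volume infused = 0.6134618 mL/hr × 35.7 hr = 21.90059 mL
Volume remaining = 155 − 21.90059 = 133.0994 mL
Drug remaining = 133.0994 mL × 64516.13 ng/mL = 8587059 ng = 8.587059 mg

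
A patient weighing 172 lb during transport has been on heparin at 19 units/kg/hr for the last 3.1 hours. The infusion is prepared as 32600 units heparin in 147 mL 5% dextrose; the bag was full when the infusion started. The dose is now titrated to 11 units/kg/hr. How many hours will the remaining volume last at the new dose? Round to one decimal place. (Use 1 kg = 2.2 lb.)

32.6 hours

Initial rate:
Weight = 172 lb ÷ 2.2 lb/kg = 78.18182 kg
Dose = 19 units/kg/hr × 78.18182 kg = 1485.455 units/hr
Concentration = 32600 units ÷ 147 mL = 221.7687 units/mL
Rate = 1485.455 units/hr ÷ 221.7687 units/mL = 6.698215 mL/hr
Volume infused so far = 6.698215 mL/hr × 3.1 hr = 20.76447 mL
Volume remaining = 147 − 20.76447 = 126.2355 mL
New rate:
Dose = 11 units/kg/hr × 78.18182 kg = 860 units/hr
Rate = 860 units/hr ÷ 221.7687 units/mL = 3.877914 mL/hr
Time remaining = 126.2355 mL ÷ 3.877914 mL/hr = 32.55243 hr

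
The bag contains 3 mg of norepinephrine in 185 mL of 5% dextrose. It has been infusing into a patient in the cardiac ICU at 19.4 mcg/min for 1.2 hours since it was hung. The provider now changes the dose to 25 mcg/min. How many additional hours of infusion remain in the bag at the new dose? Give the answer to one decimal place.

Initial rate:
19.4 mcg/min × 60 min/hr = 1164 mcg/hr
Concentration = 3 mg ÷ 185 mL = 0.01621622 mg/mL = 16.21622 mcg/mL
Rate = 1164 mcg/hr ÷ 16.21622 mcg/mL = 71.78 mL/hr
Volume infused so far = 71.78 mL/hr × 1.2 hr = 86.136 mL
Volume remaining = 185 − 86.136 = 98.864 mL
New rate:
25 mcg/min × 60 min/hr = 1500 mcg/hr
Rate = 1500 mcg/hr ÷ 16.21622 mcg/mL = 92.5 mL/hr
Time remaining = 98.864 mL ÷ 92.5 mL/hr = 1.0688 hr

1.1 hours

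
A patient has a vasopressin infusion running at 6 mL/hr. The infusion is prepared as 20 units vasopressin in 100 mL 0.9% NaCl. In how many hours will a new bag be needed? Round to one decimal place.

16.7 hours

Duration = 100 mL ÷ 6 mL/hr = 16.66667 hr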